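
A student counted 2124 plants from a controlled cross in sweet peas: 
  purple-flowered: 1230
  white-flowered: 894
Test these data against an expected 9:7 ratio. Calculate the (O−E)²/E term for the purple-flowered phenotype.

Expected counts for N = 2124 under a 9:7 ratio (total parts = 16):
  purple-flowered: 2124 × 9/16 = 1194.75
  white-flowered: 2124 × 7/16 = 929.25
Contribution of purple-flowered: (1230 − 1194.75)² / 1194.75 = 1.0400

1.040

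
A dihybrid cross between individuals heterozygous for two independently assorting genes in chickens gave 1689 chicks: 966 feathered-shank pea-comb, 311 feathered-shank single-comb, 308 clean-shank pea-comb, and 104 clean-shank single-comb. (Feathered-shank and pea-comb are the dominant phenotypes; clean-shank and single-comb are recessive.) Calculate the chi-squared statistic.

A dihybrid F₂ with independent assortment and complete dominance at both loci gives a 9:3:3:1 phenotypic ratio.
The 9:3:3:1 ratio has 16 parts, so with N = 1689 the expected counts are:
  feathered-shank pea-comb: 1689 × 9/16 = 950.0625
  feathered-shank single-comb: 1689 × 3/16 = 316.6875
  clean-shank pea-comb: 1689 × 3/16 = 316.6875
  clean-shank single-comb: 1689 × 1/16 = 105.5625
χ² = Σ (O − E)² / E
  feathered-shank pea-comb: (966 − 950.0625)² / 950.0625 = 0.2674
  feathered-shank single-comb: (311 − 316.6875)² / 316.6875 = 0.1021
  clean-shank pea-comb: (308 − 316.6875)² / 316.6875 = 0.2383
  clean-shank single-comb: (104 − 105.5625)² / 105.5625 = 0.0231
χ² = 0.2674 + 0.1021 + 0.2383 + 0.0231 = 0.6309 ≈ 0.631

0.631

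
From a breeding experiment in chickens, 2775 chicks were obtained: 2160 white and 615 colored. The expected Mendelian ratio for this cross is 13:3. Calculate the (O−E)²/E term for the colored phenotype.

Expected counts for N = 2775 under a 13:3 ratio (total parts = 16):
  white: 2775 × 13/16 = 2254.6875
  colored: 2775 × 3/16 = 520.3125
Contribution of colored: (615 − 520.3125)² / 520.3125 = 17.2314

17.231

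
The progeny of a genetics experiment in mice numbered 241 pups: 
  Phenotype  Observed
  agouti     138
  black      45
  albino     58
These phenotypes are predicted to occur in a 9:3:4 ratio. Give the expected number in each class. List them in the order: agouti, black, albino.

135.5625, 45.1875, 60.25

Total ratio parts = 16. Expected numbers out of 241:
  agouti: 241 × 9/16 = 135.5625
  black: 241 × 3/16 = 45.1875
  albino: 241 × 4/16 = 60.25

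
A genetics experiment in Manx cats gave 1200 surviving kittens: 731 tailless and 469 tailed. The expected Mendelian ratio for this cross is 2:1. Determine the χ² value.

Under the 2:1 hypothesis (Σ ratio = 3, N = 1200):
  tailless: 1200 × 2/3 = 800
  tailed: 1200 × 1/3 = 400
χ² = Σ (O − E)² / E
  tailless: (731 − 800)² / 800 = 5.9512
  tailed: (469 − 400)² / 400 = 11.9025
χ² = 5.9512 + 11.9025 = 17.8537 ≈ 17.854

17.854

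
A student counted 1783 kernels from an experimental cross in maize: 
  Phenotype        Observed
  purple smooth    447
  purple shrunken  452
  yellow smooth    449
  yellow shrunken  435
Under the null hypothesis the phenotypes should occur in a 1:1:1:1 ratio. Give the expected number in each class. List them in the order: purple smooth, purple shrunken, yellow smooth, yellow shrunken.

445.75, 445.75, 445.75, 445.75

Total ratio parts = 4. Expected numbers out of 1783:
  purple smooth: 1783 × 1/4 = 445.75
  purple shrunken: 1783 × 1/4 = 445.75
  yellow smooth: 1783 × 1/4 = 445.75
  yellow shrunken: 1783 × 1/4 = 445.75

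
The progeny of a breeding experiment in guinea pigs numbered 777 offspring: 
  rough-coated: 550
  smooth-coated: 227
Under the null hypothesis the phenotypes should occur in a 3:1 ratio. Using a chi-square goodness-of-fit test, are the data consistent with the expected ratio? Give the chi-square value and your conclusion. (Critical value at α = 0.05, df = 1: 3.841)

Expected counts for N = 777 under a 3:1 ratio (total parts = 4):
  rough-coated: 777 × 3/4 = 582.75
  smooth-coated: 777 × 1/4 = 194.25
χ² = Σ (O − E)² / E
  rough-coated: (550 − 582.75)² / 582.75 = 1.8405
  smooth-coated: (227 − 194.25)² / 194.25 = 5.5216
χ² = 1.8405 + 5.5216 = 7.3621 ≈ 7.362
Degrees of freedom = 2 − 1 = 1; critical value at α = 0.05 is 3.841.
Since 7.362 > 3.841, we reject the null hypothesis — the data do not fit the 3:1 ratio.

7.362; not consistent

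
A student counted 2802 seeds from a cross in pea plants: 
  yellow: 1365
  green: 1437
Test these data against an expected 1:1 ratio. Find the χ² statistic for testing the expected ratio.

The 1:1 ratio has 2 parts, so with N = 2802 the expected counts are:
  yellow: 2802 × 1/2 = 1401
  green: 2802 × 1/2 = 1401
χ² = Σ (O − E)² / E
  yellow: (1365 − 1401)² / 1401 = 0.9251
  green: (1437 − 1401)² / 1401 = 0.9251
χ² = 0.9251 + 0.9251 = 1.8502 ≈ 1.850

1.850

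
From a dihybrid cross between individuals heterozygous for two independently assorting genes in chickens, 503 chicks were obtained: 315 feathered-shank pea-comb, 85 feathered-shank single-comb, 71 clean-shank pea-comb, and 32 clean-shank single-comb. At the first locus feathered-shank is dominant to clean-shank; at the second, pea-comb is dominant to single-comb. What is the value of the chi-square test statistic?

A dihybrid F₂ with independent assortment and complete dominance at both loci gives a 9:3:3:1 phenotypic ratio.
Total ratio parts = 16. Expected numbers out of 503:
  feathered-shank pea-comb: 503 × 9/16 = 282.9375
  feathered-shank single-comb: 503 × 3/16 = 94.3125
  clean-shank pea-comb: 503 × 3/16 = 94.3125
  clean-shank single-comb: 503 × 1/16 = 31.4375
χ² = Σ (O − E)² / E
  feathered-shank pea-comb: (315 − 282.9375)² / 282.9375 = 3.6333
  feathered-shank single-comb: (85 − 94.3125)² / 94.3125 = 0.9195
  clean-shank pea-comb: (71 − 94.3125)² / 94.3125 = 5.7625
  clean-shank single-comb: (32 − 31.4375)² / 31.4375 = 0.0101
χ² = 3.6333 + 0.9195 + 5.7625 + 0.0101 = 10.3254 ≈ 10.325

10.325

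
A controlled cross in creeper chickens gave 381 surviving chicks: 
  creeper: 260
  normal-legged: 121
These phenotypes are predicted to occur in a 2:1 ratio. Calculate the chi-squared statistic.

Expected counts for N = 381 under a 2:1 ratio (total parts = 3):
  creeper: 381 × 2/3 = 254
  normal-legged: 381 × 1/3 = 127
χ² = Σ (O − E)² / E
  creeper: (260 − 254)² / 254 = 0.1417
  normal-legged: (121 − 127)² / 127 = 0.2835
χ² = 0.1417 + 0.2835 = 0.4252 ≈ 0.425

0.425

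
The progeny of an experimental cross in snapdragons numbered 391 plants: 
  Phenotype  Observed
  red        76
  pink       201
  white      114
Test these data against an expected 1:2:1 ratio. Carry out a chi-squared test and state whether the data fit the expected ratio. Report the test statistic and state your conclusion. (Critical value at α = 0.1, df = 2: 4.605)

Under the 1:2:1 hypothesis (Σ ratio = 4, N = 391):
  red: 391 × 1/4 = 97.75
  pink: 391 × 2/4 = 195.5
  white: 391 × 1/4 = 97.75
χ² = Σ (O − E)² / E
  red: (76 − 97.75)² / 97.75 = 4.8395
  pink: (201 − 195.5)² / 195.5 = 0.1547
  white: (114 − 97.75)² / 97.75 = 2.7014
χ² = 4.8395 + 0.1547 + 2.7014 = 7.6956 ≈ 7.696
Degrees of freedom = 3 − 1 = 2; critical value at α = 0.1 is 4.605.
Since 7.696 > 4.605, we reject the null hypothesis — the data do not fit the 1:2:1 ratio.

7.696; not consistent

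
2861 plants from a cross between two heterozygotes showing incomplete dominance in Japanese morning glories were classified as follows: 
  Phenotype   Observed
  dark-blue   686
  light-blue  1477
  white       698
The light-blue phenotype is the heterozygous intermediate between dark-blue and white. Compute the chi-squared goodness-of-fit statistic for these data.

With incomplete dominance, a heterozygote × heterozygote cross gives a 1:2:1 phenotypic ratio.
Expected counts for N = 2861 under a 1:2:1 ratio (total parts = 4):
  dark-blue: 2861 × 1/4 = 715.25
  light-blue: 2861 × 2/4 = 1430.5
  white: 2861 × 1/4 = 715.25
χ² = Σ (O − E)² / E
  dark-blue: (686 − 715.25)² / 715.25 = 1.1962
  light-blue: (1477 − 1430.5)² / 1430.5 = 1.5115
  white: (698 − 715.25)² / 715.25 = 0.4160
χ² = 1.1962 + 1.5115 + 0.4160 = 3.1237 ≈ 3.124

3.124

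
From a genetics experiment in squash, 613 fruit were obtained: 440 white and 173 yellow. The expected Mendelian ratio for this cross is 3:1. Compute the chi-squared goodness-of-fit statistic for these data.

3.394

The 3:1 ratio has 4 parts, so with N = 613 the expected counts are:
  white: 613 × 3/4 = 459.75
  yellow: 613 × 1/4 = 153.25
χ² = Σ (O − E)² / E
  white: (440 − 459.75)² / 459.75 = 0.8484
  yellow: (173 − 153.25)² / 153.25 = 2.5453
χ² = 0.8484 + 2.5453 = 3.3937 ≈ 3.394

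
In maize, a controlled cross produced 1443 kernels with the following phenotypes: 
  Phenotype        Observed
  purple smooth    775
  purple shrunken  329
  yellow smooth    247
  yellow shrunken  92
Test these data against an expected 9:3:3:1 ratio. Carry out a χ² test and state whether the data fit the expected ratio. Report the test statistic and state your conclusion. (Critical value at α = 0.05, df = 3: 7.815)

16.368; not consistent

The 9:3:3:1 ratio has 16 parts, so with N = 1443 the expected counts are:
  purple smooth: 1443 × 9/16 = 811.6875
  purple shrunken: 1443 × 3/16 = 270.5625
  yellow smooth: 1443 × 3/16 = 270.5625
  yellow shrunken: 1443 × 1/16 = 90.1875
χ² = Σ (O − E)² / E
  purple smooth: (775 − 811.6875)² / 811.6875 = 1.6582
  purple shrunken: (329 − 270.5625)² / 270.5625 = 12.6216
  yellow smooth: (247 − 270.5625)² / 270.5625 = 2.0520
  yellow shrunken: (92 − 90.1875)² / 90.1875 = 0.0364
χ² = 1.6582 + 12.6216 + 2.0520 + 0.0364 = 16.3682 ≈ 16.368
Degrees of freedom = 4 − 1 = 3; critical value at α = 0.05 is 7.815.
Since 16.368 > 7.815, we reject the null hypothesis — the data do not fit the 9:3:3:1 ratio.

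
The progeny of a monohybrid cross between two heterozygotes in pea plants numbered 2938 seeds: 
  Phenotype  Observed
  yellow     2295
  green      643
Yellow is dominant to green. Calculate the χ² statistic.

15.198

For a monohybrid cross between heterozygotes with complete dominance, the expected phenotypic ratio is 3:1.
Under the 3:1 hypothesis (Σ ratio = 4, N = 2938):
  yellow: 2938 × 3/4 = 2203.5
  green: 2938 × 1/4 = 734.5
χ² = Σ (O − E)² / E
  yellow: (2295 − 2203.5)² / 2203.5 = 3.7995
  green: (643 − 734.5)² / 734.5 = 11.3986
χ² = 3.7995 + 11.3986 = 15.1981 ≈ 15.198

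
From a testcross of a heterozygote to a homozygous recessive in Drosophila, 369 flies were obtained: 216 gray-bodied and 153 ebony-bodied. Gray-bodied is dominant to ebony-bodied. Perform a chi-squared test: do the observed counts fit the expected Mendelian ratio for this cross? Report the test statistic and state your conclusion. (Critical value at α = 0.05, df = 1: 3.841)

A testcross of a heterozygote (Aa × aa) gives a 1:1 phenotypic ratio.
Total ratio parts = 2. Expected numbers out of 369:
  gray-bodied: 369 × 1/2 = 184.5
  ebony-bodied: 369 × 1/2 = 184.5
χ² = Σ (O − E)² / E
  gray-bodied: (216 − 184.5)² / 184.5 = 5.3780
  ebony-bodied: (153 − 184.5)² / 184.5 = 5.3780
χ² = 5.3780 + 5.3780 = 10.756
Degrees of freedom = 2 − 1 = 1; critical value at α = 0.05 is 3.841.
Since 10.756 > 3.841, we reject the null hypothesis — the data do not fit the 1:1 ratio.

10.756; not consistent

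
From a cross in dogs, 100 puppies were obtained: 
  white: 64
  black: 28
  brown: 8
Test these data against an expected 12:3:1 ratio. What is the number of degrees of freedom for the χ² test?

A goodness-of-fit test with 3 phenotype classes has df = 3 − 1 = 2.

2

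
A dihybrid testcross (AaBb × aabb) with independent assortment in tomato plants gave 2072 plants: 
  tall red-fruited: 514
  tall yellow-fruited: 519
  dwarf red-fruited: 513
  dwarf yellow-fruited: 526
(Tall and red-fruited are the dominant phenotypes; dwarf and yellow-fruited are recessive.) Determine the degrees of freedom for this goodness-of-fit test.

A dihybrid testcross with independent assortment gives a 1:1:1:1 ratio.
A goodness-of-fit test with 4 phenotype classes has df = 4 − 1 = 3.

3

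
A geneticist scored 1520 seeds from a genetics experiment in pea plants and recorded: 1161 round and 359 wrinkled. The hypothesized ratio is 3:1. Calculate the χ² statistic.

Under the 3:1 hypothesis (Σ ratio = 4, N = 1520):
  round: 1520 × 3/4 = 1140
  wrinkled: 1520 × 1/4 = 380
χ² = Σ (O − E)² / E
  round: (1161 − 1140)² / 1140 = 0.3868
  wrinkled: (359 − 380)² / 380 = 1.1605
χ² = 0.3868 + 1.1605 = 1.5473 ≈ 1.547

1.547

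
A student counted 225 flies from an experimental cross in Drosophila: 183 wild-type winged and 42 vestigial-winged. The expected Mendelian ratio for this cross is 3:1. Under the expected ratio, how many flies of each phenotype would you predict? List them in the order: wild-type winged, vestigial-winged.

168.75, 56.25

Under the 3:1 hypothesis (Σ ratio = 4, N = 225):
  wild-type winged: 225 × 3/4 = 168.75
  vestigial-winged: 225 × 1/4 = 56.25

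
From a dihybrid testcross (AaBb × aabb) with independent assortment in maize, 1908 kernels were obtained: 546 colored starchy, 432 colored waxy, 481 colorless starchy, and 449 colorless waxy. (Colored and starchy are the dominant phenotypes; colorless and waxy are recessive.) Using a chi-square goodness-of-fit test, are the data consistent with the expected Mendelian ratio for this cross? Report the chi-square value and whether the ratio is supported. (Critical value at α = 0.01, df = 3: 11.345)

15.904; not consistent

A dihybrid testcross with independent assortment gives a 1:1:1:1 ratio.
Under the 1:1:1:1 hypothesis (Σ ratio = 4, N = 1908):
  colored starchy: 1908 × 1/4 = 477
  colored waxy: 1908 × 1/4 = 477
  colorless starchy: 1908 × 1/4 = 477
  colorless waxy: 1908 × 1/4 = 477
χ² = Σ (O − E)² / E
  colored starchy: (546 − 477)² / 477 = 9.9811
  colored waxy: (432 − 477)² / 477 = 4.2453
  colorless starchy: (481 − 477)² / 477 = 0.0335
  colorless waxy: (449 − 477)² / 477 = 1.6436
χ² = 9.9811 + 4.2453 + 0.0335 + 1.6436 = 15.9035 ≈ 15.904
Degrees of freedom = 4 − 1 = 3; critical value at α = 0.01 is 11.345.
Since 15.904 > 11.345, we reject the null hypothesis — the data do not fit the 1:1:1:1 ratio.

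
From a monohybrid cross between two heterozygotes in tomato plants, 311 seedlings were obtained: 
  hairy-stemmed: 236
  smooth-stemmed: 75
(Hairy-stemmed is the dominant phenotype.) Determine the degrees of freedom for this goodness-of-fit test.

For a monohybrid cross between heterozygotes with complete dominance, the expected phenotypic ratio is 3:1.
A goodness-of-fit test with 2 phenotype classes has df = 2 − 1 = 1.

1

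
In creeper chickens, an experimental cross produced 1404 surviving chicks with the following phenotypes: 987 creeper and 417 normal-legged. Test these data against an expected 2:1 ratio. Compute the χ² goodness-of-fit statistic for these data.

Under the 2:1 hypothesis (Σ ratio = 3, N = 1404):
  creeper: 1404 × 2/3 = 936
  normal-legged: 1404 × 1/3 = 468
χ² = Σ (O − E)² / E
  creeper: (987 − 936)² / 936 = 2.7788
  normal-legged: (417 − 468)² / 468 = 5.5577
χ² = 2.7788 + 5.5577 = 8.3365 ≈ 8.337

8.337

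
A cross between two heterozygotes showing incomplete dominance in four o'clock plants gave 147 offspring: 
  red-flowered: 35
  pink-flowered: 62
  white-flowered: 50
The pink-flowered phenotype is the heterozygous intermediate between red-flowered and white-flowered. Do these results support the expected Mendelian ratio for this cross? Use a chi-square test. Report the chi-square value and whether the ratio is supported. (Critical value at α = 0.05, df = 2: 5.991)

6.660; not consistent

With incomplete dominance, a heterozygote × heterozygote cross gives a 1:2:1 phenotypic ratio.
The 1:2:1 ratio has 4 parts, so with N = 147 the expected counts are:
  red-flowered: 147 × 1/4 = 36.75
  pink-flowered: 147 × 2/4 = 73.5
  white-flowered: 147 × 1/4 = 36.75
χ² = Σ (O − E)² / E
  red-flowered: (35 − 36.75)² / 36.75 = 0.0833
  pink-flowered: (62 − 73.5)² / 73.5 = 1.7993
  white-flowered: (50 − 36.75)² / 36.75 = 4.7772
χ² = 0.0833 + 1.7993 + 4.7772 = 6.6598 ≈ 6.660
Degrees of freedom = 3 − 1 = 2; critical value at α = 0.05 is 5.991.
Since 6.660 > 5.991, we reject the null hypothesis — the data do not fit the 1:2:1 ratio.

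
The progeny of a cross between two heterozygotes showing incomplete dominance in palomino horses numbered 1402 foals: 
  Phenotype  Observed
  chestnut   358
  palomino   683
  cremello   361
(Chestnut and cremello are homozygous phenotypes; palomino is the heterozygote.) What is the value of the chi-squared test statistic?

0.937

With incomplete dominance, a heterozygote × heterozygote cross gives a 1:2:1 phenotypic ratio.
Total ratio parts = 4. Expected numbers out of 1402:
  chestnut: 1402 × 1/4 = 350.5
  palomino: 1402 × 2/4 = 701
  cremello: 1402 × 1/4 = 350.5
χ² = Σ (O − E)² / E
  chestnut: (358 − 350.5)² / 350.5 = 0.1605
  palomino: (683 − 701)² / 701 = 0.4622
  cremello: (361 − 350.5)² / 350.5 = 0.3146
χ² = 0.1605 + 0.4622 + 0.3146 = 0.9373 ≈ 0.937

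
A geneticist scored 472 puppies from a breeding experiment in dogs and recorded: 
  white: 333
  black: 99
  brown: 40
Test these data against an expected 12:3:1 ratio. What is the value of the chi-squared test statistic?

6.229

Under the 12:3:1 hypothesis (Σ ratio = 16, N = 472):
  white: 472 × 12/16 = 354
  black: 472 × 3/16 = 88.5
  brown: 472 × 1/16 = 29.5
χ² = Σ (O − E)² / E
  white: (333 − 354)² / 354 = 1.2458
  black: (99 − 88.5)² / 88.5 = 1.2458
  brown: (40 − 29.5)² / 29.5 = 3.7373
χ² = 1.2458 + 1.2458 + 3.7373 = 6.2289 ≈ 6.229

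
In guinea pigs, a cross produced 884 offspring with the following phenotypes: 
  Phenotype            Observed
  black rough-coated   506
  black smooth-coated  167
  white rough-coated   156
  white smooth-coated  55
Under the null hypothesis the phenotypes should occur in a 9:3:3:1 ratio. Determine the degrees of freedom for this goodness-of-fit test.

3

A goodness-of-fit test with 4 phenotype classes has df = 4 − 1 = 3.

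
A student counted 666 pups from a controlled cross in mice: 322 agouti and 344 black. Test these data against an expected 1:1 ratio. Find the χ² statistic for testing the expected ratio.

Under the 1:1 hypothesis (Σ ratio = 2, N = 666):
  agouti: 666 × 1/2 = 333
  black: 666 × 1/2 = 333
χ² = Σ (O − E)² / E
  agouti: (322 − 333)² / 333 = 0.3634
  black: (344 − 333)² / 333 = 0.3634
χ² = 0.3634 + 0.3634 = 0.7268 ≈ 0.727

0.727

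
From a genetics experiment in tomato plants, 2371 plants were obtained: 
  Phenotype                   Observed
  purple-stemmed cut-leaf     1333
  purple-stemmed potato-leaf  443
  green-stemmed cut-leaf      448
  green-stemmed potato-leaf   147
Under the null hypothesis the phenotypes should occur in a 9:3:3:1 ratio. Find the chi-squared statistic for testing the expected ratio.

0.042

Expected counts for N = 2371 under a 9:3:3:1 ratio (total parts = 16):
  purple-stemmed cut-leaf: 2371 × 9/16 = 1333.6875
  purple-stemmed potato-leaf: 2371 × 3/16 = 444.5625
  green-stemmed cut-leaf: 2371 × 3/16 = 444.5625
  green-stemmed potato-leaf: 2371 × 1/16 = 148.1875
χ² = Σ (O − E)² / E
  purple-stemmed cut-leaf: (1333 − 1333.6875)² / 1333.6875 = 0.0004
  purple-stemmed potato-leaf: (443 − 444.5625)² / 444.5625 = 0.0055
  green-stemmed cut-leaf: (448 − 444.5625)² / 444.5625 = 0.0266
  green-stemmed potato-leaf: (147 − 148.1875)² / 148.1875 = 0.0095
χ² = 0.0004 + 0.0055 + 0.0266 + 0.0095 = 0.042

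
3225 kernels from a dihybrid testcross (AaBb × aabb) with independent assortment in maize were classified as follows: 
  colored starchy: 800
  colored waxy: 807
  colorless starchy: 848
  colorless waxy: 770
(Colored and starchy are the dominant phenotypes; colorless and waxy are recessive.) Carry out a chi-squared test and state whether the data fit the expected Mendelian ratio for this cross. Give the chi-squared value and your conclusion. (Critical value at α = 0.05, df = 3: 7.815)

3.841; consistent

A dihybrid testcross with independent assortment gives a 1:1:1:1 ratio.
The 1:1:1:1 ratio has 4 parts, so with N = 3225 the expected counts are:
  colored starchy: 3225 × 1/4 = 806.25
  colored waxy: 3225 × 1/4 = 806.25
  colorless starchy: 3225 × 1/4 = 806.25
  colorless waxy: 3225 × 1/4 = 806.25
χ² = Σ (O − E)² / E
  colored starchy: (800 − 806.25)² / 806.25 = 0.0484
  colored waxy: (807 − 806.25)² / 806.25 = 0.0007
  colorless starchy: (848 − 806.25)² / 806.25 = 2.1619
  colorless waxy: (770 − 806.25)² / 806.25 = 1.6298
χ² = 0.0484 + 0.0007 + 2.1619 + 1.6298 = 3.8408 ≈ 3.841
Degrees of freedom = 4 − 1 = 3; critical value at α = 0.05 is 7.815.
Since 3.841 < 7.815, we fail to reject the null hypothesis — the data are consistent with the 1:1:1:1 ratio.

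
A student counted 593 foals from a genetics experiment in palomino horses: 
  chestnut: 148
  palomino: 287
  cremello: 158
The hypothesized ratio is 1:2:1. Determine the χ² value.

0.946

Expected counts for N = 593 under a 1:2:1 ratio (total parts = 4):
  chestnut: 593 × 1/4 = 148.25
  palomino: 593 × 2/4 = 296.5
  cremello: 593 × 1/4 = 148.25
χ² = Σ (O − E)² / E
  chestnut: (148 − 148.25)² / 148.25 = 0.0004
  palomino: (287 − 296.5)² / 296.5 = 0.3044
  cremello: (158 − 148.25)² / 148.25 = 0.6412
χ² = 0.0004 + 0.3044 + 0.6412 = 0.946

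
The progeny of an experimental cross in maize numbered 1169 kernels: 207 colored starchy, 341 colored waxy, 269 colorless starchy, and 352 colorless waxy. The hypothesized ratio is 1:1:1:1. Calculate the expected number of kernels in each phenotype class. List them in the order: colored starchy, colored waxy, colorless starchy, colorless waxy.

292.25, 292.25, 292.25, 292.25

Under the 1:1:1:1 hypothesis (Σ ratio = 4, N = 1169):
  colored starchy: 1169 × 1/4 = 292.25
  colored waxy: 1169 × 1/4 = 292.25
  colorless starchy: 1169 × 1/4 = 292.25
  colorless waxy: 1169 × 1/4 = 292.25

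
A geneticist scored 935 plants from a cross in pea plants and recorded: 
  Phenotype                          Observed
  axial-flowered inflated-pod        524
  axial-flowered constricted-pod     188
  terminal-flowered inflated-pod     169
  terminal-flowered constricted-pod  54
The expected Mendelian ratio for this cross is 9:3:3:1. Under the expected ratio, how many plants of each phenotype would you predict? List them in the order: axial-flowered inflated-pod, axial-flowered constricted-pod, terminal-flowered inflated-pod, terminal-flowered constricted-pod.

Total ratio parts = 16. Expected numbers out of 935:
  axial-flowered inflated-pod: 935 × 9/16 = 525.9375
  axial-flowered constricted-pod: 935 × 3/16 = 175.3125
  terminal-flowered inflated-pod: 935 × 3/16 = 175.3125
  terminal-flowered constricted-pod: 935 × 1/16 = 58.4375

525.9375, 175.3125, 175.3125, 58.4375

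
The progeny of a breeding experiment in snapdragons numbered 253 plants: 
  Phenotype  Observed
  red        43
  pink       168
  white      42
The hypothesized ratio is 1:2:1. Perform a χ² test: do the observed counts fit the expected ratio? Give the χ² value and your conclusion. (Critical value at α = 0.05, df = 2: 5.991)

Under the 1:2:1 hypothesis (Σ ratio = 4, N = 253):
  red: 253 × 1/4 = 63.25
  pink: 253 × 2/4 = 126.5
  white: 253 × 1/4 = 63.25
χ² = Σ (O − E)² / E
  red: (43 − 63.25)² / 63.25 = 6.4832
  pink: (168 − 126.5)² / 126.5 = 13.6146
  white: (42 − 63.25)² / 63.25 = 7.1393
χ² = 6.4832 + 13.6146 + 7.1393 = 27.2371 ≈ 27.237
Degrees of freedom = 3 − 1 = 2; critical value at α = 0.05 is 5.991.
Since 27.237 > 5.991, we reject the null hypothesis — the data do not fit the 1:2:1 ratio.

27.237; not consistent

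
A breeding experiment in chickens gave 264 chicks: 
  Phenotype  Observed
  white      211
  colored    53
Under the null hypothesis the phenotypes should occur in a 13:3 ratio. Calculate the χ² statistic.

Under the 13:3 hypothesis (Σ ratio = 16, N = 264):
  white: 264 × 13/16 = 214.5
  colored: 264 × 3/16 = 49.5
χ² = Σ (O − E)² / E
  white: (211 − 214.5)² / 214.5 = 0.0571
  colored: (53 − 49.5)² / 49.5 = 0.2475
χ² = 0.0571 + 0.2475 = 0.3046 ≈ 0.305

0.305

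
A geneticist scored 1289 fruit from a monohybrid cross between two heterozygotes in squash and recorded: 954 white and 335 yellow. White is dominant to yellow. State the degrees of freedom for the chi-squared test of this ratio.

For a monohybrid cross between heterozygotes with complete dominance, the expected phenotypic ratio is 3:1.
A goodness-of-fit test with 2 phenotype classes has df = 2 − 1 = 1.

1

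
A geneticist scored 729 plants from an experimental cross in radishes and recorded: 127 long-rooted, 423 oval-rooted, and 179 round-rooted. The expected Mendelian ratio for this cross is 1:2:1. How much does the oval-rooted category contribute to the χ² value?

Expected counts for N = 729 under a 1:2:1 ratio (total parts = 4):
  long-rooted: 729 × 1/4 = 182.25
  oval-rooted: 729 × 2/4 = 364.5
  round-rooted: 729 × 1/4 = 182.25
Contribution of oval-rooted: (423 − 364.5)² / 364.5 = 9.3889

9.389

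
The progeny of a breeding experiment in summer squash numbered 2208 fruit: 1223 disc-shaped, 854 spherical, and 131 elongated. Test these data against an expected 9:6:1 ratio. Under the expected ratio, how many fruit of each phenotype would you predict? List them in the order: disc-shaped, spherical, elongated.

Total ratio parts = 16. Expected numbers out of 2208:
  disc-shaped: 2208 × 9/16 = 1242
  spherical: 2208 × 6/16 = 828
  elongated: 2208 × 1/16 = 138

1242, 828, 138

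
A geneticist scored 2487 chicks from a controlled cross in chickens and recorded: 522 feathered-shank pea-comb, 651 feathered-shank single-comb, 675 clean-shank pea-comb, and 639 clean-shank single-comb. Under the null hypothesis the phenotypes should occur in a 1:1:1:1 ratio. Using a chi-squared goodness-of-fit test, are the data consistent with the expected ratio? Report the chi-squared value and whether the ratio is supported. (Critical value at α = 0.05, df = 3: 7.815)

Total ratio parts = 4. Expected numbers out of 2487:
  feathered-shank pea-comb: 2487 × 1/4 = 621.75
  feathered-shank single-comb: 2487 × 1/4 = 621.75
  clean-shank pea-comb: 2487 × 1/4 = 621.75
  clean-shank single-comb: 2487 × 1/4 = 621.75
χ² = Σ (O − E)² / E
  feathered-shank pea-comb: (522 − 621.75)² / 621.75 = 16.0033
  feathered-shank single-comb: (651 − 621.75)² / 621.75 = 1.3761
  clean-shank pea-comb: (675 − 621.75)² / 621.75 = 4.5606
  clean-shank single-comb: (639 − 621.75)² / 621.75 = 0.4786
χ² = 16.0033 + 1.3761 + 4.5606 + 0.4786 = 22.4186 ≈ 22.419
Degrees of freedom = 4 − 1 = 3; critical value at α = 0.05 is 7.815.
Since 22.419 > 7.815, we reject the null hypothesis — the data do not fit the 1:1:1:1 ratio.

22.419; not consistent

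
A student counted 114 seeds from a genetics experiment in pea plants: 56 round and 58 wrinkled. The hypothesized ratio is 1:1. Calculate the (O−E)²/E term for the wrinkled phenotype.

Under the 1:1 hypothesis (Σ ratio = 2, N = 114):
  round: 114 × 1/2 = 57
  wrinkled: 114 × 1/2 = 57
Contribution of wrinkled: (58 − 57)² / 57 = 0.0175

0.018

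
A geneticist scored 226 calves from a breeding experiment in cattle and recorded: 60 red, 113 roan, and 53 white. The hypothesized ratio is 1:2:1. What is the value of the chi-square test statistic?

Total ratio parts = 4. Expected numbers out of 226:
  red: 226 × 1/4 = 56.5
  roan: 226 × 2/4 = 113
  white: 226 × 1/4 = 56.5
χ² = Σ (O − E)² / E
  red: (60 − 56.5)² / 56.5 = 0.2168
  roan: (113 − 113)² / 113 = 0.0000
  white: (53 − 56.5)² / 56.5 = 0.2168
χ² = 0.2168 + 0.0000 + 0.2168 = 0.4336 ≈ 0.434

0.434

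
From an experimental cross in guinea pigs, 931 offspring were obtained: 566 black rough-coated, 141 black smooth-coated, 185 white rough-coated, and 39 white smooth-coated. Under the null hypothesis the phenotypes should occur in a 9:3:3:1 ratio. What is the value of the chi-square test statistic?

The 9:3:3:1 ratio has 16 parts, so with N = 931 the expected counts are:
  black rough-coated: 931 × 9/16 = 523.6875
  black smooth-coated: 931 × 3/16 = 174.5625
  white rough-coated: 931 × 3/16 = 174.5625
  white smooth-coated: 931 × 1/16 = 58.1875
χ² = Σ (O − E)² / E
  black rough-coated: (566 − 523.6875)² / 523.6875 = 3.4187
  black smooth-coated: (141 − 174.5625)² / 174.5625 = 6.4529
  white rough-coated: (185 − 174.5625)² / 174.5625 = 0.6241
  white smooth-coated: (39 − 58.1875)² / 58.1875 = 6.3271
χ² = 3.4187 + 6.4529 + 0.6241 + 6.3271 = 16.8228 ≈ 16.823

16.823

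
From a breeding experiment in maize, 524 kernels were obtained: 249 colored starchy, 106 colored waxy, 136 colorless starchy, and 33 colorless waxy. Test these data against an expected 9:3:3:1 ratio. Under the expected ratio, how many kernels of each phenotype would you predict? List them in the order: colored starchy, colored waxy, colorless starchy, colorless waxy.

The 9:3:3:1 ratio has 16 parts, so with N = 524 the expected counts are:
  colored starchy: 524 × 9/16 = 294.75
  colored waxy: 524 × 3/16 = 98.25
  colorless starchy: 524 × 3/16 = 98.25
  colorless waxy: 524 × 1/16 = 32.75

294.75, 98.25, 98.25, 32.75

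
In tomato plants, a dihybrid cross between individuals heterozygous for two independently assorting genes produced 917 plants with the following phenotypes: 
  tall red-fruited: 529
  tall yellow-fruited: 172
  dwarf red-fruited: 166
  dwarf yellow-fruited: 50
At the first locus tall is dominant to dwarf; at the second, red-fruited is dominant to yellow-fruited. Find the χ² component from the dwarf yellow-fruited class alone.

0.933

A dihybrid F₂ with independent assortment and complete dominance at both loci gives a 9:3:3:1 phenotypic ratio.
The 9:3:3:1 ratio has 16 parts, so with N = 917 the expected counts are:
  tall red-fruited: 917 × 9/16 = 515.8125
  tall yellow-fruited: 917 × 3/16 = 171.9375
  dwarf red-fruited: 917 × 3/16 = 171.9375
  dwarf yellow-fruited: 917 × 1/16 = 57.3125
Contribution of dwarf yellow-fruited: (50 − 57.3125)² / 57.3125 = 0.9330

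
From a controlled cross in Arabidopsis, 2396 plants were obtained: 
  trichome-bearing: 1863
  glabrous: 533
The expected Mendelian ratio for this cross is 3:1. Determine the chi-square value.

9.696

Under the 3:1 hypothesis (Σ ratio = 4, N = 2396):
  trichome-bearing: 2396 × 3/4 = 1797
  glabrous: 2396 × 1/4 = 599
χ² = Σ (O − E)² / E
  trichome-bearing: (1863 − 1797)² / 1797 = 2.4240
  glabrous: (533 − 599)² / 599 = 7.2721
χ² = 2.4240 + 7.2721 = 9.6961 ≈ 9.696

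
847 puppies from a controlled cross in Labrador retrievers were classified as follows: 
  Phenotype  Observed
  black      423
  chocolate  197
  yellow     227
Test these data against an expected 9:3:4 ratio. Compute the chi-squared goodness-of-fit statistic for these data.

16.274

Expected counts for N = 847 under a 9:3:4 ratio (total parts = 16):
  black: 847 × 9/16 = 476.4375
  chocolate: 847 × 3/16 = 158.8125
  yellow: 847 × 4/16 = 211.75
χ² = Σ (O − E)² / E
  black: (423 − 476.4375)² / 476.4375 = 5.9936
  chocolate: (197 − 158.8125)² / 158.8125 = 9.1824
  yellow: (227 − 211.75)² / 211.75 = 1.0983
χ² = 5.9936 + 9.1824 + 1.0983 = 16.2743 ≈ 16.274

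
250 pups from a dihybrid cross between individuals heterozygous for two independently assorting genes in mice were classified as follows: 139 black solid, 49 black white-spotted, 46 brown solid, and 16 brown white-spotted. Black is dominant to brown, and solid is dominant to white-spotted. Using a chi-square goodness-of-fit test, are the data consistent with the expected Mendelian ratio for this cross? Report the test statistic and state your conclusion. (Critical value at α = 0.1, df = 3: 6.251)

0.140; consistent

A dihybrid F₂ with independent assortment and complete dominance at both loci gives a 9:3:3:1 phenotypic ratio.
Total ratio parts = 16. Expected numbers out of 250:
  black solid: 250 × 9/16 = 140.625
  black white-spotted: 250 × 3/16 = 46.875
  brown solid: 250 × 3/16 = 46.875
  brown white-spotted: 250 × 1/16 = 15.625
χ² = Σ (O − E)² / E
  black solid: (139 − 140.625)² / 140.625 = 0.0188
  black white-spotted: (49 − 46.875)² / 46.875 = 0.0963
  brown solid: (46 − 46.875)² / 46.875 = 0.0163
  brown white-spotted: (16 − 15.625)² / 15.625 = 0.0090
χ² = 0.0188 + 0.0963 + 0.0163 + 0.0090 = 0.1404 ≈ 0.140
Degrees of freedom = 4 − 1 = 3; critical value at α = 0.1 is 6.251.
Since 0.140 < 6.251, we fail to reject the null hypothesis — the data are consistent with the 9:3:3:1 ratio.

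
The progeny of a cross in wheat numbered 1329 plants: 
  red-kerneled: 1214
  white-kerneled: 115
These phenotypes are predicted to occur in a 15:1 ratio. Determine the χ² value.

Total ratio parts = 16. Expected numbers out of 1329:
  red-kerneled: 1329 × 15/16 = 1245.9375
  white-kerneled: 1329 × 1/16 = 83.0625
χ² = Σ (O − E)² / E
  red-kerneled: (1214 − 1245.9375)² / 1245.9375 = 0.8187
  white-kerneled: (115 − 83.0625)² / 83.0625 = 12.2800
χ² = 0.8187 + 12.2800 = 13.0987 ≈ 13.099

13.099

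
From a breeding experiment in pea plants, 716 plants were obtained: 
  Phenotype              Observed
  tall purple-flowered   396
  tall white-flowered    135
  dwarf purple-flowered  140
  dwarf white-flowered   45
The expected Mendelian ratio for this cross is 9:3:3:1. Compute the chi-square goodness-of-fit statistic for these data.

The 9:3:3:1 ratio has 16 parts, so with N = 716 the expected counts are:
  tall purple-flowered: 716 × 9/16 = 402.75
  tall white-flowered: 716 × 3/16 = 134.25
  dwarf purple-flowered: 716 × 3/16 = 134.25
  dwarf white-flowered: 716 × 1/16 = 44.75
χ² = Σ (O − E)² / E
  tall purple-flowered: (396 − 402.75)² / 402.75 = 0.1131
  tall white-flowered: (135 − 134.25)² / 134.25 = 0.0042
  dwarf purple-flowered: (140 − 134.25)² / 134.25 = 0.2463
  dwarf white-flowered: (45 − 44.75)² / 44.75 = 0.0014
χ² = 0.1131 + 0.0042 + 0.2463 + 0.0014 = 0.365

0.365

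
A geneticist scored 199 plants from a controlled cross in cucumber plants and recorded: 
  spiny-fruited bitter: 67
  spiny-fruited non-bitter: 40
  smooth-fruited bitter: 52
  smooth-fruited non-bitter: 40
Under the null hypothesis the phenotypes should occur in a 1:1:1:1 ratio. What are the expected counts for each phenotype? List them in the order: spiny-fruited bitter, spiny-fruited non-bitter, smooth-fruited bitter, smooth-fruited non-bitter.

49.75, 49.75, 49.75, 49.75

Total ratio parts = 4. Expected numbers out of 199:
  spiny-fruited bitter: 199 × 1/4 = 49.75
  spiny-fruited non-bitter: 199 × 1/4 = 49.75
  smooth-fruited bitter: 199 × 1/4 = 49.75
  smooth-fruited non-bitter: 199 × 1/4 = 49.75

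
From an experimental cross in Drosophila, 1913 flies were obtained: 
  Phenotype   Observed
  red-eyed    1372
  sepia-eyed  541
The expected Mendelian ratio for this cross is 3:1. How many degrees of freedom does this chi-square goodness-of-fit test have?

1

A goodness-of-fit test with 2 phenotype classes has df = 2 − 1 = 1.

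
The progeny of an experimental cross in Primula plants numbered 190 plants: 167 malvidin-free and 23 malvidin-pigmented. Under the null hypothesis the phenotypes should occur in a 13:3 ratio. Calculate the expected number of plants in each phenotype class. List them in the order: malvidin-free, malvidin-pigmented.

The 13:3 ratio has 16 parts, so with N = 190 the expected counts are:
  malvidin-free: 190 × 13/16 = 154.375
  malvidin-pigmented: 190 × 3/16 = 35.625

154.375, 35.625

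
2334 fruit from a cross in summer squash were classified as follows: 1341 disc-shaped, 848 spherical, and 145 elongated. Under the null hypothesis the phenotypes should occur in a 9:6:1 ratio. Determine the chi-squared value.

Total ratio parts = 16. Expected numbers out of 2334:
  disc-shaped: 2334 × 9/16 = 1312.875
  spherical: 2334 × 6/16 = 875.25
  elongated: 2334 × 1/16 = 145.875
χ² = Σ (O − E)² / E
  disc-shaped: (1341 − 1312.875)² / 1312.875 = 0.6025
  spherical: (848 − 875.25)² / 875.25 = 0.8484
  elongated: (145 − 145.875)² / 145.875 = 0.0052
χ² = 0.6025 + 0.8484 + 0.0052 = 1.4561 ≈ 1.456

1.456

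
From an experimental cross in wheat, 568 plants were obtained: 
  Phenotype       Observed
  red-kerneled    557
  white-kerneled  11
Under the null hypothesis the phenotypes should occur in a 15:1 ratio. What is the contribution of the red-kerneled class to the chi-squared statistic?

1.127

Total ratio parts = 16. Expected numbers out of 568:
  red-kerneled: 568 × 15/16 = 532.5
  white-kerneled: 568 × 1/16 = 35.5
Contribution of red-kerneled: (557 − 532.5)² / 532.5 = 1.1272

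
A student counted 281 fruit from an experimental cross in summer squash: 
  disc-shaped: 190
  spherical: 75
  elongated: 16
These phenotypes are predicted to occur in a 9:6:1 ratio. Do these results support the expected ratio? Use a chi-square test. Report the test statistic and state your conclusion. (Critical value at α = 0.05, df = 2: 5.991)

15.348; not consistent

Total ratio parts = 16. Expected numbers out of 281:
  disc-shaped: 281 × 9/16 = 158.0625
  spherical: 281 × 6/16 = 105.375
  elongated: 281 × 1/16 = 17.5625
χ² = Σ (O − E)² / E
  disc-shaped: (190 − 158.0625)² / 158.0625 = 6.4532
  spherical: (75 − 105.375)² / 105.375 = 8.7558
  elongated: (16 − 17.5625)² / 17.5625 = 0.1390
χ² = 6.4532 + 8.7558 + 0.1390 = 15.348
Degrees of freedom = 3 − 1 = 2; critical value at α = 0.05 is 5.991.
Since 15.348 > 5.991, we reject the null hypothesis — the data do not fit the 9:6:1 ratio.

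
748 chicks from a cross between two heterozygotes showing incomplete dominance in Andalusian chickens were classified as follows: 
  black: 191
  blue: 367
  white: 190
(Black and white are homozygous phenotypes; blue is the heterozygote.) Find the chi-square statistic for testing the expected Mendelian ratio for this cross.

With incomplete dominance, a heterozygote × heterozygote cross gives a 1:2:1 phenotypic ratio.
The 1:2:1 ratio has 4 parts, so with N = 748 the expected counts are:
  black: 748 × 1/4 = 187
  blue: 748 × 2/4 = 374
  white: 748 × 1/4 = 187
χ² = Σ (O − E)² / E
  black: (191 − 187)² / 187 = 0.0856
  blue: (367 − 374)² / 374 = 0.1310
  white: (190 − 187)² / 187 = 0.0481
χ² = 0.0856 + 0.1310 + 0.0481 = 0.2647 ≈ 0.265

0.265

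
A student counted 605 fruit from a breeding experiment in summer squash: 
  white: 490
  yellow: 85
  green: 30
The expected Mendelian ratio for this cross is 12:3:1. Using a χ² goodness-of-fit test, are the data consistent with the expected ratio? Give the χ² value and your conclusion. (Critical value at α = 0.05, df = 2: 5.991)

Expected counts for N = 605 under a 12:3:1 ratio (total parts = 16):
  white: 605 × 12/16 = 453.75
  yellow: 605 × 3/16 = 113.4375
  green: 605 × 1/16 = 37.8125
χ² = Σ (O − E)² / E
  white: (490 − 453.75)² / 453.75 = 2.8960
  yellow: (85 − 113.4375)² / 113.4375 = 7.1290
  green: (30 − 37.8125)² / 37.8125 = 1.6142
χ² = 2.8960 + 7.1290 + 1.6142 = 11.6392 ≈ 11.639
Degrees of freedom = 3 − 1 = 2; critical value at α = 0.05 is 5.991.
Since 11.639 > 5.991, we reject the null hypothesis — the data do not fit the 12:3:1 ratio.

11.639; not consistent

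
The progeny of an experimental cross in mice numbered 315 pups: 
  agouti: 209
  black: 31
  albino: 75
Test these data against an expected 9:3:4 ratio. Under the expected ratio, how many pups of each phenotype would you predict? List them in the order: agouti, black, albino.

177.1875, 59.0625, 78.75

Expected counts for N = 315 under a 9:3:4 ratio (total parts = 16):
  agouti: 315 × 9/16 = 177.1875
  black: 315 × 3/16 = 59.0625
  albino: 315 × 4/16 = 78.75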